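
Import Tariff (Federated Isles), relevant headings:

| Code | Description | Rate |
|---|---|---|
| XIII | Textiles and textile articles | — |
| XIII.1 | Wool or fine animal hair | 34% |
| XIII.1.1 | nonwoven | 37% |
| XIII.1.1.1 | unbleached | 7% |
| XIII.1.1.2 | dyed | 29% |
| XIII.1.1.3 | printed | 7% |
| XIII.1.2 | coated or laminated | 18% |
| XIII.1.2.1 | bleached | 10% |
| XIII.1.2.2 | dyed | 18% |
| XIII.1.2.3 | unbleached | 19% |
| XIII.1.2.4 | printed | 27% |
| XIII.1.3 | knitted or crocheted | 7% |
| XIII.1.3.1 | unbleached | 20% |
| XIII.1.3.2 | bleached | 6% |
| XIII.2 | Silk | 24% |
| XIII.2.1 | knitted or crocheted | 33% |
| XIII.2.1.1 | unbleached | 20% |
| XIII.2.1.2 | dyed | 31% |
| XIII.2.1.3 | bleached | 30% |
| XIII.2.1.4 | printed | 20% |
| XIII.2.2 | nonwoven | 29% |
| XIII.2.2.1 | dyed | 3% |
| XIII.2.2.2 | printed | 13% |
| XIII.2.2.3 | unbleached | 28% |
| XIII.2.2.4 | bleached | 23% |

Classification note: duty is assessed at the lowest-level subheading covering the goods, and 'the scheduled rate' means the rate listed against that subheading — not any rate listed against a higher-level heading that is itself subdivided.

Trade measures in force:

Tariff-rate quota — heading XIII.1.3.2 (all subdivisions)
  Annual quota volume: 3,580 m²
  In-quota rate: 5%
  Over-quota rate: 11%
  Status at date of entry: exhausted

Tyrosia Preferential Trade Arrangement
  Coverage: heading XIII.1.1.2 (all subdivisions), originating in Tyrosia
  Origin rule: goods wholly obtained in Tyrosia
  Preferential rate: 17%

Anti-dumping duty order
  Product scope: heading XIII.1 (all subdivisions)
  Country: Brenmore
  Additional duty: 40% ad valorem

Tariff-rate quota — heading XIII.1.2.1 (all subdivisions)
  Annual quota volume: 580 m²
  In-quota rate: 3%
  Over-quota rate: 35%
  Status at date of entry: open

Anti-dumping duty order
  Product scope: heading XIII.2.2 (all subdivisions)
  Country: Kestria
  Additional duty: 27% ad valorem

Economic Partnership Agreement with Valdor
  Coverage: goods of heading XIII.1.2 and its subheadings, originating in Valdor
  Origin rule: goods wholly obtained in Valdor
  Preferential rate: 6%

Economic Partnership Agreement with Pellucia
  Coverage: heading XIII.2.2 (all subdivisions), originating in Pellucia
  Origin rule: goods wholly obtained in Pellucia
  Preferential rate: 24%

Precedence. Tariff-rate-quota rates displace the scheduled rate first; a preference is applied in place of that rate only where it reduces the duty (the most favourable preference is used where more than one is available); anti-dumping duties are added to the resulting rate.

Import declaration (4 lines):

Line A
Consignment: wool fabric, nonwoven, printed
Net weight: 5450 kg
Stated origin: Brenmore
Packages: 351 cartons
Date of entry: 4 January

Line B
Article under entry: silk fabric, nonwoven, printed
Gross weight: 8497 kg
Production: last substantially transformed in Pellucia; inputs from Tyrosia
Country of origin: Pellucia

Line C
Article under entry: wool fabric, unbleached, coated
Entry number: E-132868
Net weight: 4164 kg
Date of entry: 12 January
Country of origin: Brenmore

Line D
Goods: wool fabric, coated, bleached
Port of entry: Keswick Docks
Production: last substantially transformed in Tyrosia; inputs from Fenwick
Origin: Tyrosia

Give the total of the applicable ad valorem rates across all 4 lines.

122%

Line A: wool → XIII.1; nonwoven → XIII.1.1; printed → XIII.1.1.3. Scheduled 7%. anti-dumping (Brenmore, XIII.1): +40%; total 7% + 40% = 47%. → 47%.
Line B: silk → XIII.2; nonwoven → XIII.2.2; printed → XIII.2.2.2. Scheduled 13%. Pellucia agreement on XIII.2.2: not wholly obtained. → 13%.
Line C: wool → XIII.1; coated → XIII.1.2; unbleached → XIII.1.2.3. Scheduled 19%. anti-dumping (Brenmore, XIII.1): +40%; total 19% + 40% = 59%. → 59%.
Line D: wool → XIII.1; coated → XIII.1.2; bleached → XIII.1.2.1. Scheduled 10%. quota on XIII.1.2.1 open → in-quota 3%; Tyrosia agreement on XIII.1.1.2: XIII.1.2.1 not covered. → 3%.
Sum: 47% + 13% + 59% + 3% = 122%.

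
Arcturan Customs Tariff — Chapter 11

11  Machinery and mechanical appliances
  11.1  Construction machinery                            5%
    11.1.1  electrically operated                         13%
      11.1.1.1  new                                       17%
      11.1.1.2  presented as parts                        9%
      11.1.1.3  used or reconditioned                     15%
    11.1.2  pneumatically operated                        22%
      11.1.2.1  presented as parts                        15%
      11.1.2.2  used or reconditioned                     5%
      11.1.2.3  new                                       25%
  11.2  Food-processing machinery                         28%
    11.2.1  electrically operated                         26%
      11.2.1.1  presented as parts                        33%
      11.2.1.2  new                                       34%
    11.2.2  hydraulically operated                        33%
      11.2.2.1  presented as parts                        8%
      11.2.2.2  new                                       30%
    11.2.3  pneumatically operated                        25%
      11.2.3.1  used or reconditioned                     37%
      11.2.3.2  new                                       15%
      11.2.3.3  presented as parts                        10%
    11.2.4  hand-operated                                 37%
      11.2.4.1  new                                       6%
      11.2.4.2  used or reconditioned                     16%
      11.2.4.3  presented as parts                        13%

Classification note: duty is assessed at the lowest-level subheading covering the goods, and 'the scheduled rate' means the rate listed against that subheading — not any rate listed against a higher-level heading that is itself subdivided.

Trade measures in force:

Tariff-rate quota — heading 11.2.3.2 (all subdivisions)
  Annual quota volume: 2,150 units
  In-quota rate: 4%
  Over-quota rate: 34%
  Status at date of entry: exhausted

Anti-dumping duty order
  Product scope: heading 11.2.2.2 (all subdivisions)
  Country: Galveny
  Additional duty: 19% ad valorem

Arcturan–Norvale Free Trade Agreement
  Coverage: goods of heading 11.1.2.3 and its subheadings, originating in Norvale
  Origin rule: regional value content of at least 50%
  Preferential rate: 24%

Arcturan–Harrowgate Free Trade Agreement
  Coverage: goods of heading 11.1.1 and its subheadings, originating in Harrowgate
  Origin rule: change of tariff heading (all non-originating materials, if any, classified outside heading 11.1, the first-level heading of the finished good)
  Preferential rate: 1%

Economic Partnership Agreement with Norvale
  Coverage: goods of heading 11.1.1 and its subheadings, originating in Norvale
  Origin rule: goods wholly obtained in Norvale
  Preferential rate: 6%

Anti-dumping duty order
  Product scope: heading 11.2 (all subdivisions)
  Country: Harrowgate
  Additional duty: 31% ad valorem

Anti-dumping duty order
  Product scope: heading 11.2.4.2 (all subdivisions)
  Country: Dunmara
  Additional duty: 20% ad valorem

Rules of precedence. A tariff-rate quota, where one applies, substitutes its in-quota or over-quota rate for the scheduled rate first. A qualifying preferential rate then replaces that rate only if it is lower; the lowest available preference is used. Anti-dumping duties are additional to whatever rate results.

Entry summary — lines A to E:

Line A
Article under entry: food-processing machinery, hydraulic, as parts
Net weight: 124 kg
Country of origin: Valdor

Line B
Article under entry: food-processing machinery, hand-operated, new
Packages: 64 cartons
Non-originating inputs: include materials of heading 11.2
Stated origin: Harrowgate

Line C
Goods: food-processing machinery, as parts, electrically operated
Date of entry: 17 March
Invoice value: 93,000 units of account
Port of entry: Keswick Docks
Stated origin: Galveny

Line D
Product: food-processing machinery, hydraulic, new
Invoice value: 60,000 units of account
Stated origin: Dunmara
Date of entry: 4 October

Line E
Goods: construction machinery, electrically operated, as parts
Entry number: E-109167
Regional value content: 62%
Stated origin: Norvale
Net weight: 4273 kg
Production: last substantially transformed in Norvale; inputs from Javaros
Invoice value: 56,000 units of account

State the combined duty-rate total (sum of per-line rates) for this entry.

Line A: food-processing → 11.2; hydraulic → 11.2.2; as parts → 11.2.2.1. Scheduled 8%. No special measure applies. → 8%.
Line B: food-processing → 11.2; hand-operated → 11.2.4; new → 11.2.4.1. Scheduled 6%. Harrowgate agreement on 11.1.1: 11.2.4.1 not covered; anti-dumping (Harrowgate, 11.2): +31%; total 6% + 31% = 37%. → 37%.
Line C: food-processing → 11.2; electrically operated → 11.2.1; as parts → 11.2.1.1. Scheduled 33%. No special measure applies. → 33%.
Line D: food-processing → 11.2; hydraulic → 11.2.2; new → 11.2.2.2. Scheduled 30%. No special measure applies. → 30%.
Line E: construction → 11.1; electrically operated → 11.1.1; as parts → 11.1.1.2. Scheduled 9%. Norvale agreement on 11.1.2.3: 11.1.1.2 not covered; Norvale agreement on 11.1.1: not wholly obtained. → 9%.
Sum: 8% + 37% + 33% + 30% + 9% = 117%.

117%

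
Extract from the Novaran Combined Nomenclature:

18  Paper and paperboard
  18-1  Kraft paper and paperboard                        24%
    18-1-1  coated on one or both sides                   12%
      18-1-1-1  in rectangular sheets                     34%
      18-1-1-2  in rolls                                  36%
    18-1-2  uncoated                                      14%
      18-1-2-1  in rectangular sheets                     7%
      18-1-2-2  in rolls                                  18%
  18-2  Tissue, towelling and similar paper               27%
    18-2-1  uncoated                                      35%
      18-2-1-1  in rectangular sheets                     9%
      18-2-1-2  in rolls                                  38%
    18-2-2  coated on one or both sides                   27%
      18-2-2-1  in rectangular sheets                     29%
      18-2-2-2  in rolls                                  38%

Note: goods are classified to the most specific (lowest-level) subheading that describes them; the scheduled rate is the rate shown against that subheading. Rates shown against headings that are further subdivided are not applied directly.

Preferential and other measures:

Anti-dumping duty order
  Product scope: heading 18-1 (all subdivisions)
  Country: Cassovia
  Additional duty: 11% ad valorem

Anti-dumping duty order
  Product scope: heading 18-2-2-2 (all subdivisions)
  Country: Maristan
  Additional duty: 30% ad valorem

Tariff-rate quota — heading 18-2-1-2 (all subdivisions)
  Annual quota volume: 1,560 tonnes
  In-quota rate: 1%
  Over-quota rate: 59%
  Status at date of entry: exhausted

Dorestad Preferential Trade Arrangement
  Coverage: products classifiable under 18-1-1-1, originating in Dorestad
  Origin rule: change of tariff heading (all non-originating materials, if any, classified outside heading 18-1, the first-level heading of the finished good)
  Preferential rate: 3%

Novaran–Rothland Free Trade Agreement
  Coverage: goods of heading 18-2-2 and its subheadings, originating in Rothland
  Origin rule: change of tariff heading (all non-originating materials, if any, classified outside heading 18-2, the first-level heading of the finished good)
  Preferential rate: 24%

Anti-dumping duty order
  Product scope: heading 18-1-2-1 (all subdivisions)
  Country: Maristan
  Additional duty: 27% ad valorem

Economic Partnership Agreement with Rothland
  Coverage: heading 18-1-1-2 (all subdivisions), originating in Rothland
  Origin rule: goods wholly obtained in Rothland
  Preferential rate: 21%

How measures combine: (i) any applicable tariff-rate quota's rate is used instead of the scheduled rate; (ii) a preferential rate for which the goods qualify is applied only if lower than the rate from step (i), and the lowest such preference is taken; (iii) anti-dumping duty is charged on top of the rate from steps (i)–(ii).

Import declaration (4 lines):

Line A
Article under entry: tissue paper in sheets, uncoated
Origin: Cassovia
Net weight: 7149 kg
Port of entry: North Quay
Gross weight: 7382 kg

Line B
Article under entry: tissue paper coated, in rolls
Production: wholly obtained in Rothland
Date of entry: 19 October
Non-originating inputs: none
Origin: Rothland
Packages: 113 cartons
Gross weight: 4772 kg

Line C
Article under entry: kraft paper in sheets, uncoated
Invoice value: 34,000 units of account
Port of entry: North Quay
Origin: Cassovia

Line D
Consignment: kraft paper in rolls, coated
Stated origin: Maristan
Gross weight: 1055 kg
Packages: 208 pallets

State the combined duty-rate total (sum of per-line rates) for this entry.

Line A: tissue paper → 18-2; uncoated → 18-2-1; in sheets → 18-2-1-1. Scheduled 9%. No special measure applies. → 9%.
Line B: tissue paper → 18-2; coated → 18-2-2; in rolls → 18-2-2-2. Scheduled 38%. Rothland agreement on 18-2-2: CTH met → 24% available; Rothland agreement on 18-1-1-2: 18-2-2-2 not covered; preferential 24%. → 24%.
Line C: kraft paper → 18-1; uncoated → 18-1-2; in sheets → 18-1-2-1. Scheduled 7%. anti-dumping (Cassovia, 18-1): +11%; total 7% + 11% = 18%. → 18%.
Line D: kraft paper → 18-1; coated → 18-1-1; in rolls → 18-1-1-2. Scheduled 36%. No special measure applies. → 36%.
Sum: 9% + 24% + 18% + 36% = 87%.

87%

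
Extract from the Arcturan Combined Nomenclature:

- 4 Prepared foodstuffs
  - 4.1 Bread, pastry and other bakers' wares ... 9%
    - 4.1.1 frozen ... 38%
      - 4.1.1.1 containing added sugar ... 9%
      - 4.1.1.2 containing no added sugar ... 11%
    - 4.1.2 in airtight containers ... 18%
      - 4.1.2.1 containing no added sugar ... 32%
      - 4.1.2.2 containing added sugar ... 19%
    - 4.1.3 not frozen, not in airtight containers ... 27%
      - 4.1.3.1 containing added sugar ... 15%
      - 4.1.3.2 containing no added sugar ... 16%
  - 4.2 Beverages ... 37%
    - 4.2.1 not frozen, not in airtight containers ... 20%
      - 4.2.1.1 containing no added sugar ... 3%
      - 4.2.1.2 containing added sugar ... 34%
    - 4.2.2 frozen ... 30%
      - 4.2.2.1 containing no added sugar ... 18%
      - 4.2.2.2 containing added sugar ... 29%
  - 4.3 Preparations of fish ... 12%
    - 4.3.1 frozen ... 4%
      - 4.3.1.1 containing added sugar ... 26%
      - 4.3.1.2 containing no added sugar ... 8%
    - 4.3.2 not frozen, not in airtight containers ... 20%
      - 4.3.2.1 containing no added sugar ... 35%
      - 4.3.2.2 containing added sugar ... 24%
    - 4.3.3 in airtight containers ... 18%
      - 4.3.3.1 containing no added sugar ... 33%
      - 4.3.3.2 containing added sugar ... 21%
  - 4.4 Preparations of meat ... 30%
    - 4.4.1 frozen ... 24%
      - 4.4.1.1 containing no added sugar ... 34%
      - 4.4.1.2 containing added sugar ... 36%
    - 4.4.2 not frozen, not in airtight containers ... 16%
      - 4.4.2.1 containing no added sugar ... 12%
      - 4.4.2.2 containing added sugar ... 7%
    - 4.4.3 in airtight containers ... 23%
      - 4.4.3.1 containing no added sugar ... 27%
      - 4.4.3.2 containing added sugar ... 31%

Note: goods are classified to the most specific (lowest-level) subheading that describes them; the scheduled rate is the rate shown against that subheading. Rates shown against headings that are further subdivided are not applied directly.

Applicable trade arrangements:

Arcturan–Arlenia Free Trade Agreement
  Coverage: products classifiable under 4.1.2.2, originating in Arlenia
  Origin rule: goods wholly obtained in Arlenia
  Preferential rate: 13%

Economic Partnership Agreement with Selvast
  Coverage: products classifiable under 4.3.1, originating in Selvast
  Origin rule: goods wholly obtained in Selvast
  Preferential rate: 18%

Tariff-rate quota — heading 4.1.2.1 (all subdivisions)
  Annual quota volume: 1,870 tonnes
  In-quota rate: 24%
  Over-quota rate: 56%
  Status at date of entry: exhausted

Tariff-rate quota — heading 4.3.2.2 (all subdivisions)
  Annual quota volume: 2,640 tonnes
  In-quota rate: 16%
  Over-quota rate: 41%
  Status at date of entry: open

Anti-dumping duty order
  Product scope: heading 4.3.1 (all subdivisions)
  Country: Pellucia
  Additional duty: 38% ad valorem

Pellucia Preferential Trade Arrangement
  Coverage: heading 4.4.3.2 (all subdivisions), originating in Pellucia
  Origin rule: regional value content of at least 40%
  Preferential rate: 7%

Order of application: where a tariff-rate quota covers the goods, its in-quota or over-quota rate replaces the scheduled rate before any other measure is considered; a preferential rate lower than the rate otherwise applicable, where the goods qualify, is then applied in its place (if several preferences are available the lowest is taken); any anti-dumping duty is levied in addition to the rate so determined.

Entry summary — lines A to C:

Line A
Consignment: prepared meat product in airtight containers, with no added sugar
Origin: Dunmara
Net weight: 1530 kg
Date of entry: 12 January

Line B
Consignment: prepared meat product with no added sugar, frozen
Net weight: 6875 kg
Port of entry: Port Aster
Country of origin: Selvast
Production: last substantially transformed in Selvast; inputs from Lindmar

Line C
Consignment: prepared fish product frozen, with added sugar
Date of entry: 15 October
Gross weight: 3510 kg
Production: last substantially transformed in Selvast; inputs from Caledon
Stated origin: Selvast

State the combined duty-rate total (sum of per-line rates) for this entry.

Line A: prepared meat product → 4.4; in airtight containers → 4.4.3; with no added sugar → 4.4.3.1. Scheduled 27%. No special measure applies. → 27%.
Line B: prepared meat product → 4.4; frozen → 4.4.1; with no added sugar → 4.4.1.1. Scheduled 34%. Selvast agreement on 4.3.1: 4.4.1.1 not covered. → 34%.
Line C: prepared fish product → 4.3; frozen → 4.3.1; with added sugar → 4.3.1.1. Scheduled 26%. Selvast agreement on 4.3.1: not wholly obtained. → 26%.
Sum: 27% + 34% + 26% = 87%.

87%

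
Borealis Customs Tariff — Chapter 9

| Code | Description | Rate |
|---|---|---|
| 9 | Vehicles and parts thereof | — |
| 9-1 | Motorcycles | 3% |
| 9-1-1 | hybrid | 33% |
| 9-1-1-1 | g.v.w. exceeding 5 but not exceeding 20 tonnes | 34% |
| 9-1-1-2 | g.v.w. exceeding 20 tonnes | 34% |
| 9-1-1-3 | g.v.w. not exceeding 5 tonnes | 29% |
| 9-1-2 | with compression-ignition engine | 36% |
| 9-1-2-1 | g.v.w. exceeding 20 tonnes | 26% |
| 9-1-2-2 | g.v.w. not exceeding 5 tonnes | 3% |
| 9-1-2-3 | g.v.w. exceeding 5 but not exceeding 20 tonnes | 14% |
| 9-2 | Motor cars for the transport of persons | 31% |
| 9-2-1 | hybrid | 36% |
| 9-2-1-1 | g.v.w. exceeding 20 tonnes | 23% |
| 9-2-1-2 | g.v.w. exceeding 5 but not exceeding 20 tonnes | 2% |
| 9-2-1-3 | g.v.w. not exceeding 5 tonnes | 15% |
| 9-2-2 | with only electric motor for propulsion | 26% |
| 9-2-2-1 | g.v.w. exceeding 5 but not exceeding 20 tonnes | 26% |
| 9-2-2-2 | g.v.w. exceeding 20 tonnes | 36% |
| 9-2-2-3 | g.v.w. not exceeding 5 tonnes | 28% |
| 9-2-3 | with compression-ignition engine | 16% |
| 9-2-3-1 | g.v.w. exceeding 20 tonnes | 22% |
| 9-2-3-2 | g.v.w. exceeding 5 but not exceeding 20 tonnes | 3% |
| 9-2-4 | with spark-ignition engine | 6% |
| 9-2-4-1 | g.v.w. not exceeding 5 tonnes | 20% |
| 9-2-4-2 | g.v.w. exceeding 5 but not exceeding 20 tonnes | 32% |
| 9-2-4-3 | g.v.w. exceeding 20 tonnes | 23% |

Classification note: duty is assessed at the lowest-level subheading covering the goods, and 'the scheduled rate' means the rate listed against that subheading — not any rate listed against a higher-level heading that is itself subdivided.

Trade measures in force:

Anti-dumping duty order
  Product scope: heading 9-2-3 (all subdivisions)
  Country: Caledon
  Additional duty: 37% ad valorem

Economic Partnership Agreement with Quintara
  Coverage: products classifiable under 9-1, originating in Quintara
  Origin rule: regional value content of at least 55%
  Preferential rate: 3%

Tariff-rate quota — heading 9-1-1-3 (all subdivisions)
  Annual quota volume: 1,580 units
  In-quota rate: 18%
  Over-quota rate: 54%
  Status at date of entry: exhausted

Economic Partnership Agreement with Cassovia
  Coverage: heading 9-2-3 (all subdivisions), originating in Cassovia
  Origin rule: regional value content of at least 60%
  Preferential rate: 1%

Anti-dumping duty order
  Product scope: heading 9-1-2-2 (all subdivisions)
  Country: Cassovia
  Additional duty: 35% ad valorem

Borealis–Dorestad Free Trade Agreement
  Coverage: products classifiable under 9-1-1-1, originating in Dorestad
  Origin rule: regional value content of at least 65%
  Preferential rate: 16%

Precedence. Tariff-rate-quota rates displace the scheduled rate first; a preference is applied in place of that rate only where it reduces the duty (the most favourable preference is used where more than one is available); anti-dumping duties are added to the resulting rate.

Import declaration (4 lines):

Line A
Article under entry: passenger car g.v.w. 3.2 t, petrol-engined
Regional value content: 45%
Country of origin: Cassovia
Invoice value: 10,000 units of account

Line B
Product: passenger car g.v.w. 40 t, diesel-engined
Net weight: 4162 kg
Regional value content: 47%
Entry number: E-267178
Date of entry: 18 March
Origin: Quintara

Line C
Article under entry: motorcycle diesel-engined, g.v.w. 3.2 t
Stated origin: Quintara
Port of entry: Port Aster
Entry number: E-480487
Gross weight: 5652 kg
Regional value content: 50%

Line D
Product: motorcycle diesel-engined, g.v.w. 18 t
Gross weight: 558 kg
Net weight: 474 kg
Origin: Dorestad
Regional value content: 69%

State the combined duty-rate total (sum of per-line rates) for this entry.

59%

Line A: passenger car → 9-2; petrol-engined → 9-2-4; g.v.w. 3.2 t → 9-2-4-1. Scheduled 20%. Cassovia agreement on 9-2-3: 9-2-4-1 not covered. → 20%.
Line B: passenger car → 9-2; diesel-engined → 9-2-3; g.v.w. 40 t → 9-2-3-1. Scheduled 22%. Quintara agreement on 9-1: 9-2-3-1 not covered. → 22%.
Line C: motorcycle → 9-1; diesel-engined → 9-1-2; g.v.w. 3.2 t → 9-1-2-2. Scheduled 3%. Quintara agreement on 9-1: RVC < 55%. → 3%.
Line D: motorcycle → 9-1; diesel-engined → 9-1-2; g.v.w. 18 t → 9-1-2-3. Scheduled 14%. Dorestad agreement on 9-1-1-1: 9-1-2-3 not covered. → 14%.
Sum: 20% + 22% + 3% + 14% = 59%.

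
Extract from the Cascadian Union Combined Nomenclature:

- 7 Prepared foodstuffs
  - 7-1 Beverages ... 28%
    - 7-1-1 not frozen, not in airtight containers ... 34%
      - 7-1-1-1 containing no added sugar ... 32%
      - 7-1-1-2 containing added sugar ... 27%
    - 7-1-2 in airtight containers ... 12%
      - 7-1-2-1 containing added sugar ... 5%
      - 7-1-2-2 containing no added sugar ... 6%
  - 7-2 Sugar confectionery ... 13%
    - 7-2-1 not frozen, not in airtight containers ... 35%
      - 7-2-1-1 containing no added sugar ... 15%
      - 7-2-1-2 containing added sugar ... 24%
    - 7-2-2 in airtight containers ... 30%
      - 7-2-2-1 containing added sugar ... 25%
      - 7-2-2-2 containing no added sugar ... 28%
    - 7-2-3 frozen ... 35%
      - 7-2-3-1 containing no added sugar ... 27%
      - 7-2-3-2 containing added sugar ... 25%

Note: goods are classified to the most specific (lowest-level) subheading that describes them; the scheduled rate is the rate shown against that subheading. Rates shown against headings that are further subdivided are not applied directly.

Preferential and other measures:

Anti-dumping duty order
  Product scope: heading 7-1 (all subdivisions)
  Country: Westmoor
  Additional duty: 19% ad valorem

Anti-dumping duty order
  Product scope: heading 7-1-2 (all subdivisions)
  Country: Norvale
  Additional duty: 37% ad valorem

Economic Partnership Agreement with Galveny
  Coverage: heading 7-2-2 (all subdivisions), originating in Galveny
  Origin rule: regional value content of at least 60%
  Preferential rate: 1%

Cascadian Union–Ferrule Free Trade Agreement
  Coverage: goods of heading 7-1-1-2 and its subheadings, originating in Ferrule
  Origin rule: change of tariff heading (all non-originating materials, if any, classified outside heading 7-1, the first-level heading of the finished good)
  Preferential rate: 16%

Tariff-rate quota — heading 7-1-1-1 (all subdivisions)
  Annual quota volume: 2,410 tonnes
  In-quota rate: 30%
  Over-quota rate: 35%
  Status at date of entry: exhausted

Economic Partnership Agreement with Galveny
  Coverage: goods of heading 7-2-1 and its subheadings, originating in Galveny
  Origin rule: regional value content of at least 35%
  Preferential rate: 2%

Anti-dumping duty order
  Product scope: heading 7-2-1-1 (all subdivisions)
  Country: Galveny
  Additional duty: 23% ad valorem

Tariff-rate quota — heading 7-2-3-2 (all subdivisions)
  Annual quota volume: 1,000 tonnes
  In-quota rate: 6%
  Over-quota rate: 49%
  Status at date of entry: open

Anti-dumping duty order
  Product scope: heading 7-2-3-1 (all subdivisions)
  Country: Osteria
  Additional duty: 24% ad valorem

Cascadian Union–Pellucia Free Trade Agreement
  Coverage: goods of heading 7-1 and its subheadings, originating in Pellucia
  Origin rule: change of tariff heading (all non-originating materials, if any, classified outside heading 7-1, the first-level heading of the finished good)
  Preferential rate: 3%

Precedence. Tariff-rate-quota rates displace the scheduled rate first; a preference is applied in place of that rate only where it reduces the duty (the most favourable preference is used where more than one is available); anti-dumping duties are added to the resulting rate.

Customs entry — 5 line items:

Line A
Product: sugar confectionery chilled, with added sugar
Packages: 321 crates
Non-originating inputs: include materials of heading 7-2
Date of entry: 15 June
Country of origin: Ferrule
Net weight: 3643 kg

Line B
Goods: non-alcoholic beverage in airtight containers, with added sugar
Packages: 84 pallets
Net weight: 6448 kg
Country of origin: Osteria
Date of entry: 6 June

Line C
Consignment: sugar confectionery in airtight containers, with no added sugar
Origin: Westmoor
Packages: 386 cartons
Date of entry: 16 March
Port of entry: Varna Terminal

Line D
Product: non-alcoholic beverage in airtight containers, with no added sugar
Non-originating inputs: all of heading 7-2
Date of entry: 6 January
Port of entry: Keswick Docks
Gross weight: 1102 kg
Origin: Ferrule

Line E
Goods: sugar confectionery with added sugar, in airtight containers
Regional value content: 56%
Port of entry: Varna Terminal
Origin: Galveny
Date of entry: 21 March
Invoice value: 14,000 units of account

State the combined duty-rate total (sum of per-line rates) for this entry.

Line A: sugar confectionery → 7-2; chilled → 7-2-1; with added sugar → 7-2-1-2. Scheduled 24%. Ferrule agreement on 7-1-1-2: 7-2-1-2 not covered. → 24%.
Line B: non-alcoholic beverage → 7-1; in airtight containers → 7-1-2; with added sugar → 7-1-2-1. Scheduled 5%. No special measure applies. → 5%.
Line C: sugar confectionery → 7-2; in airtight containers → 7-2-2; with no added sugar → 7-2-2-2. Scheduled 28%. No special measure applies. → 28%.
Line D: non-alcoholic beverage → 7-1; in airtight containers → 7-1-2; with no added sugar → 7-1-2-2. Scheduled 6%. Ferrule agreement on 7-1-1-2: 7-1-2-2 not covered. → 6%.
Line E: sugar confectionery → 7-2; in airtight containers → 7-2-2; with added sugar → 7-2-2-1. Scheduled 25%. Galveny agreement on 7-2-2: RVC < 60%; Galveny agreement on 7-2-1: 7-2-2-1 not covered. → 25%.
Sum: 24% + 5% + 28% + 6% + 25% = 88%.

88%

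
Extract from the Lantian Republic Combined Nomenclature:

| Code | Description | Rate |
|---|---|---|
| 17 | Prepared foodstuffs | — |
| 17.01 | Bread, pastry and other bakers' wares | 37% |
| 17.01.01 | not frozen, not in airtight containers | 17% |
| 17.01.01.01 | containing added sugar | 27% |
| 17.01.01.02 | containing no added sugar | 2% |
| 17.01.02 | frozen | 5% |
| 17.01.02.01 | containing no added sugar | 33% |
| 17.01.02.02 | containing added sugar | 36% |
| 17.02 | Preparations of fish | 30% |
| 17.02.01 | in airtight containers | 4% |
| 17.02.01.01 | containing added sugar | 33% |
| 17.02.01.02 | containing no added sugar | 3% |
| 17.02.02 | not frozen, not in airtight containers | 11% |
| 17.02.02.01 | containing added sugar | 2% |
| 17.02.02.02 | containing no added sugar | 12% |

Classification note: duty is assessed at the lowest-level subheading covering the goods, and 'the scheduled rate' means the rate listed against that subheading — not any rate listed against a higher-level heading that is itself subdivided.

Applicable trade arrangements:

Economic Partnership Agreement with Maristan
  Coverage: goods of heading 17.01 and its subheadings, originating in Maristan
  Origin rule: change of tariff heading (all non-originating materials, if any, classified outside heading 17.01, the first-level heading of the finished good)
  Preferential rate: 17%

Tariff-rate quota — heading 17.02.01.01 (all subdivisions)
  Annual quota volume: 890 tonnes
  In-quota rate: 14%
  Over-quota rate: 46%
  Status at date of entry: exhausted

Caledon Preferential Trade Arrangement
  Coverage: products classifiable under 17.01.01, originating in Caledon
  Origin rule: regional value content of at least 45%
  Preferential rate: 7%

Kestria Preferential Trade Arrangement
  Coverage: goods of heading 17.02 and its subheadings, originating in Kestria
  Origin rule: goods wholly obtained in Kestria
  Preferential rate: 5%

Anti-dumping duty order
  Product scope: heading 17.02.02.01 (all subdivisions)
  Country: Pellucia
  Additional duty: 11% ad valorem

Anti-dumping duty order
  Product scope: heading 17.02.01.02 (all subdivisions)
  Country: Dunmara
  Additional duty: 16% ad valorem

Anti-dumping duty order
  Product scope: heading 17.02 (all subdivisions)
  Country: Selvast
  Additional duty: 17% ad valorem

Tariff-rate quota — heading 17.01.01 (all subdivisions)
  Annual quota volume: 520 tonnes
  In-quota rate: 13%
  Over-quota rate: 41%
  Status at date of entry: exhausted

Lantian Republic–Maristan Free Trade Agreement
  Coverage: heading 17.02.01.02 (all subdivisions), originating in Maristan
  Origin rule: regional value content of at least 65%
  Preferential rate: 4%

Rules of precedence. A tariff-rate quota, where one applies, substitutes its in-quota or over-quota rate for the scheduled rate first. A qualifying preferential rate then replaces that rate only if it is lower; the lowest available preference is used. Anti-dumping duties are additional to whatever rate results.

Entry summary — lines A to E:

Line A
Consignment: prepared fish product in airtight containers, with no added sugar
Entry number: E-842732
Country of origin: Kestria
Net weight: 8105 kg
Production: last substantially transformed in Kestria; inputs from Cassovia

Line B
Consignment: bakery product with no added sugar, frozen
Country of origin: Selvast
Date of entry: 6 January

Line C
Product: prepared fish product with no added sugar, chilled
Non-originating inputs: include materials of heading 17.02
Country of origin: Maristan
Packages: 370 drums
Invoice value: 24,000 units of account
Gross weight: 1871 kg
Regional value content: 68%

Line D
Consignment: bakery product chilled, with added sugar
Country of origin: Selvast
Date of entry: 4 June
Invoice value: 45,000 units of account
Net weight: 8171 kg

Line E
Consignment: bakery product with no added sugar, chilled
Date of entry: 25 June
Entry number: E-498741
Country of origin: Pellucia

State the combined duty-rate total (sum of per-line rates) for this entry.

130%

Line A: prepared fish product → 17.02; in airtight containers → 17.02.01; with no added sugar → 17.02.01.02. Scheduled 3%. Kestria agreement on 17.02: not wholly obtained. → 3%.
Line B: bakery product → 17.01; frozen → 17.01.02; with no added sugar → 17.01.02.01. Scheduled 33%. No special measure applies. → 33%.
Line C: prepared fish product → 17.02; chilled → 17.02.02; with no added sugar → 17.02.02.02. Scheduled 12%. Maristan agreement on 17.01: 17.02.02.02 not covered; Maristan agreement on 17.02.01.02: 17.02.02.02 not covered. → 12%.
Line D: bakery product → 17.01; chilled → 17.01.01; with added sugar → 17.01.01.01. Scheduled 27%. quota on 17.01.01 exhausted → over-quota 41%. → 41%.
Line E: bakery product → 17.01; chilled → 17.01.01; with no added sugar → 17.01.01.02. Scheduled 2%. quota on 17.01.01 exhausted → over-quota 41%. → 41%.
Sum: 3% + 33% + 12% + 41% + 41% = 130%.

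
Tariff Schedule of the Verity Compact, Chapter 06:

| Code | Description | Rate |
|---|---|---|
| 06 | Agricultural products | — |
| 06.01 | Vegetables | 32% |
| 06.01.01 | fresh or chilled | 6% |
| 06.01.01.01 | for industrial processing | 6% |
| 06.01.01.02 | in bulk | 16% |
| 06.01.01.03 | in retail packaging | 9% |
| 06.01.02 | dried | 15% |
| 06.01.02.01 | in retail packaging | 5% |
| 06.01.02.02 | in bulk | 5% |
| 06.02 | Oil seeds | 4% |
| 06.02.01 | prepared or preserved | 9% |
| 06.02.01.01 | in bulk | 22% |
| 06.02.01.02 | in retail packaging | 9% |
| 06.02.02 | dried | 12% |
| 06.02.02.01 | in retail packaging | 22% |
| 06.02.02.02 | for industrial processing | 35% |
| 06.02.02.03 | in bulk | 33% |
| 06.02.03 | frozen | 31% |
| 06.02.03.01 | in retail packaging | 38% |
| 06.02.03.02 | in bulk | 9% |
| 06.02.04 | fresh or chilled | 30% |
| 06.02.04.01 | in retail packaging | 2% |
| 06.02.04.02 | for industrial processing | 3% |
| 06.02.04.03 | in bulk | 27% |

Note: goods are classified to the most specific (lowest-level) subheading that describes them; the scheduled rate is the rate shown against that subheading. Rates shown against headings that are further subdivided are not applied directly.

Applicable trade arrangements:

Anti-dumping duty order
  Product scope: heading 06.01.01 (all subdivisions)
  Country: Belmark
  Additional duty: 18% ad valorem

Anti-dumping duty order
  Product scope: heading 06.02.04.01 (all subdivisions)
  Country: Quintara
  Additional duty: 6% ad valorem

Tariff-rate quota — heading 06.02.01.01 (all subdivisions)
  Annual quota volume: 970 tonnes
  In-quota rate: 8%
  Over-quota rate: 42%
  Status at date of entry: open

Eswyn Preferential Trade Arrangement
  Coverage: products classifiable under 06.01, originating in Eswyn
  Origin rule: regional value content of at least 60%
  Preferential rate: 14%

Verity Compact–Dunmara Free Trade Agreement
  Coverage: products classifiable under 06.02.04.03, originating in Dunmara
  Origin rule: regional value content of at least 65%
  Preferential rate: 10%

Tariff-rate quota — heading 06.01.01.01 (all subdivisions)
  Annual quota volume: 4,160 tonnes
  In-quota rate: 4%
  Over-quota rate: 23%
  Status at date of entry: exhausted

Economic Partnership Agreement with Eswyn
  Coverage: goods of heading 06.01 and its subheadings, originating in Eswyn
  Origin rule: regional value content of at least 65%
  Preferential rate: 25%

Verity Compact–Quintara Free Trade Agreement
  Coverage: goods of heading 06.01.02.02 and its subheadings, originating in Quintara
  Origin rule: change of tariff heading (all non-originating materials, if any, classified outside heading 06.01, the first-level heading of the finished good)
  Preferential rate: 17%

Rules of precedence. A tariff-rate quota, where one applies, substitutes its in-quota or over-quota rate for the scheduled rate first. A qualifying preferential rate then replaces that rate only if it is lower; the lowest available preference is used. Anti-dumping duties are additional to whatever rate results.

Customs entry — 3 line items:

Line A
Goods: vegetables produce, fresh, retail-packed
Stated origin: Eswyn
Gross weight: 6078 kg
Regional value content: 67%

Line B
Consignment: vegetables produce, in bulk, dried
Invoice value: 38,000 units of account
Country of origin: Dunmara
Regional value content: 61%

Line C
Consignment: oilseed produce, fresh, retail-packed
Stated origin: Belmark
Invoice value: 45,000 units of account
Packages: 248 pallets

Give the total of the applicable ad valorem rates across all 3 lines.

16%

Line A: vegetables → 06.01; fresh → 06.01.01; retail-packed → 06.01.01.03. Scheduled 9%. Eswyn agreement on 06.01: RVC ≥ 60% → 14% available; Eswyn agreement on 06.01: RVC ≥ 65% → 25% available; preference 14% not lower than 9% → no reduction. → 9%.
Line B: vegetables → 06.01; dried → 06.01.02; in bulk → 06.01.02.02. Scheduled 5%. Dunmara agreement on 06.02.04.03: 06.01.02.02 not covered. → 5%.
Line C: oilseed → 06.02; fresh → 06.02.04; retail-packed → 06.02.04.01. Scheduled 2%. No special measure applies. → 2%.
Sum: 9% + 5% + 2% = 16%.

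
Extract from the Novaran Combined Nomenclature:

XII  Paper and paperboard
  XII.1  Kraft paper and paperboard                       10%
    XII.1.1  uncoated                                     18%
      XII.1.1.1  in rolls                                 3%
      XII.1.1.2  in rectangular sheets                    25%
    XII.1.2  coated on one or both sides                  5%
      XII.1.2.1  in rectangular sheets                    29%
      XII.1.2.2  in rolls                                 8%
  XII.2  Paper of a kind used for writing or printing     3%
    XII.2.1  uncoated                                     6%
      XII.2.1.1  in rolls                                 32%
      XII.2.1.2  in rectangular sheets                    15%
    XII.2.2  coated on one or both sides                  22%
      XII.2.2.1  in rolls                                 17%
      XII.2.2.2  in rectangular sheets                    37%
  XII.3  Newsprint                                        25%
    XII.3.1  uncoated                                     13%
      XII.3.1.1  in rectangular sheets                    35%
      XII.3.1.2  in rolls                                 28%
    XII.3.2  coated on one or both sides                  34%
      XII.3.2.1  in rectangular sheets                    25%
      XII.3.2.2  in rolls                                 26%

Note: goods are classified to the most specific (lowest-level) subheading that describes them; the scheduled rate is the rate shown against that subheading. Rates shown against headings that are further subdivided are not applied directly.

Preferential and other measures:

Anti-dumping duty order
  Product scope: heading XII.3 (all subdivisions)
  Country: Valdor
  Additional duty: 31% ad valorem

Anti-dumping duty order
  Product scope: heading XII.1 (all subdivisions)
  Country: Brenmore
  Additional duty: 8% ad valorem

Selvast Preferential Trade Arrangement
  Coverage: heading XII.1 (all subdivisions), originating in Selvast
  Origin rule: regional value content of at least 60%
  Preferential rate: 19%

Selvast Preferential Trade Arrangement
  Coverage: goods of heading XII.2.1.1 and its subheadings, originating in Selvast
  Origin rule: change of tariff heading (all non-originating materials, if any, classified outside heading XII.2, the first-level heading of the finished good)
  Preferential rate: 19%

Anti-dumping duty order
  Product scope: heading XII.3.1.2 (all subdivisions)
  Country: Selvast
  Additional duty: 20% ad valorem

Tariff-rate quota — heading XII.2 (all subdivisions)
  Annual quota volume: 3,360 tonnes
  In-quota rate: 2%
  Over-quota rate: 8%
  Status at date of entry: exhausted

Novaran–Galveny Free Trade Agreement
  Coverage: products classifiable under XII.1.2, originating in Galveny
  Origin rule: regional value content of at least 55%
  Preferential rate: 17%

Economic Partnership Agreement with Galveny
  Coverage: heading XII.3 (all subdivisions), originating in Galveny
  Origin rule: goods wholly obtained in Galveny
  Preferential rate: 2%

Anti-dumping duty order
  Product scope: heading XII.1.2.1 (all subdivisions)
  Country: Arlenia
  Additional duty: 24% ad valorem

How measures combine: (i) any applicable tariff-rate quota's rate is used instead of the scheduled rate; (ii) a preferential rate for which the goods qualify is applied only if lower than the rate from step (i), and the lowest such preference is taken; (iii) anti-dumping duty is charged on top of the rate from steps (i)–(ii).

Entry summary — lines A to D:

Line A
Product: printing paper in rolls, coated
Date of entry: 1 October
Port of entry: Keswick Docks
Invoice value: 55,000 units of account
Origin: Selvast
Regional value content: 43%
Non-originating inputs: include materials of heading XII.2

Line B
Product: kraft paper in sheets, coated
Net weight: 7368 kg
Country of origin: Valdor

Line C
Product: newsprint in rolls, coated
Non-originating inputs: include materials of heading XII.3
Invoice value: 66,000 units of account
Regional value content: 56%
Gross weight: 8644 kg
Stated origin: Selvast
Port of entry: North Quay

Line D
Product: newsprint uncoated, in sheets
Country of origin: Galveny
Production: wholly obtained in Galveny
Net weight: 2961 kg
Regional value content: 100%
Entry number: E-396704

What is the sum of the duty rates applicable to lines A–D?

65%

Line A: printing paper → XII.2; coated → XII.2.2; in rolls → XII.2.2.1. Scheduled 17%. quota on XII.2 exhausted → over-quota 8%; Selvast agreement on XII.1: XII.2.2.1 not covered; Selvast agreement on XII.2.1.1: XII.2.2.1 not covered. → 8%.
Line B: kraft paper → XII.1; coated → XII.1.2; in sheets → XII.1.2.1. Scheduled 29%. No special measure applies. → 29%.
Line C: newsprint → XII.3; coated → XII.3.2; in rolls → XII.3.2.2. Scheduled 26%. Selvast agreement on XII.1: XII.3.2.2 not covered; Selvast agreement on XII.2.1.1: XII.3.2.2 not covered. → 26%.
Line D: newsprint → XII.3; uncoated → XII.3.1; in sheets → XII.3.1.1. Scheduled 35%. Galveny agreement on XII.1.2: XII.3.1.1 not covered; Galveny agreement on XII.3: wholly obtained → 2% available; preferential 2%. → 2%.
Sum: 8% + 29% + 26% + 2% = 65%.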